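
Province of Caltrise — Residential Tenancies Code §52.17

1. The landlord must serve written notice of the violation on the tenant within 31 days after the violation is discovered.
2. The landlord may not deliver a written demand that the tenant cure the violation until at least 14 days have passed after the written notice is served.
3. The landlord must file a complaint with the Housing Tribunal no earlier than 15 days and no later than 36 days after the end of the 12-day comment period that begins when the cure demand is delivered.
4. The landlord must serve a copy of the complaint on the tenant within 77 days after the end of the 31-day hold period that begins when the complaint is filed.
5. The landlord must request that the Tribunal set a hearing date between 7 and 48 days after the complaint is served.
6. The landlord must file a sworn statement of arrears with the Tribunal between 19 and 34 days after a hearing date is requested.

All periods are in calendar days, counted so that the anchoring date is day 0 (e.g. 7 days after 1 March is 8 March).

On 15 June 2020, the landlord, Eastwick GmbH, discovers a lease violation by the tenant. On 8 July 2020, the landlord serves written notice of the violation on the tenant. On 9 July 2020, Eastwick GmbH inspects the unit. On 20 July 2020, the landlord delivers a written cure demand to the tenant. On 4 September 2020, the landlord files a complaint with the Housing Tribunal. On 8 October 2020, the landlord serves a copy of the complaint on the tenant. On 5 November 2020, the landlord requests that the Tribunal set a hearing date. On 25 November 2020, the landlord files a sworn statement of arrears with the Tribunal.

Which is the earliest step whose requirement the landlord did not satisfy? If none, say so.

Step 2

(1) due by 15 June 2020 + 31 days = 16 July 2020; completed 8 July 2020, before the deadline.
(2) permitted from 8 July 2020 + 14 days = 22 July 2020 onward; 20 July 2020 is 2 days before the earliest permitted date.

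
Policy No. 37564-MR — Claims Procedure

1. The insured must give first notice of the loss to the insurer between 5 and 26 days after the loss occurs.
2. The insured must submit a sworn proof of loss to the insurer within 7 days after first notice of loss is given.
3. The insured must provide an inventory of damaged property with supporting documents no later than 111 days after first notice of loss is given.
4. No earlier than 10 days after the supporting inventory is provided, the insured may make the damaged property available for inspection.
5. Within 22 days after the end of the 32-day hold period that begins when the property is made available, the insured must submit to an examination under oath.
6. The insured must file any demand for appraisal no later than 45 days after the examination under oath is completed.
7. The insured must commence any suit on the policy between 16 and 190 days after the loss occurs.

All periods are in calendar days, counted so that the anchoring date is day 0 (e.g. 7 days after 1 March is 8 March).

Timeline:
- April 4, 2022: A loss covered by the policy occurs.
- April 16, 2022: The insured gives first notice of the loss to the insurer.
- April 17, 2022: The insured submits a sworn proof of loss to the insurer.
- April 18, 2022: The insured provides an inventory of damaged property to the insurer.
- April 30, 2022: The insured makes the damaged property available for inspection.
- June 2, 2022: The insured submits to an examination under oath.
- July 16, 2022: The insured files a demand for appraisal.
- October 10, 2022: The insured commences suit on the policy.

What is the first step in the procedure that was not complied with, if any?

(1) the permitted window runs from April 4, 2022 + 5 = April 9, 2022 to April 4, 2022 + 26 = April 30, 2022; done April 16, 2022, which is between those dates.
(2) due by April 16, 2022 + 7 days = April 23, 2022; April 17, 2022 is within that limit.
(3) due by April 16, 2022 + 111 days = August 5, 2022; April 18, 2022 is within that limit.
(4) permitted from April 18, 2022 + 10 days = April 28, 2022 onward; done April 30, 2022, after the minimum wait.
(5) due by June 1, 2022 + 22 days = June 23, 2022; done June 2, 2022 — timely.
(6) due by June 2, 2022 + 45 days = July 17, 2022; July 16, 2022 is within that limit.
(7) the permitted window runs from April 4, 2022 + 16 = April 20, 2022 to April 4, 2022 + 190 = October 11, 2022; done October 10, 2022, which is between those dates.

None — every step was satisfied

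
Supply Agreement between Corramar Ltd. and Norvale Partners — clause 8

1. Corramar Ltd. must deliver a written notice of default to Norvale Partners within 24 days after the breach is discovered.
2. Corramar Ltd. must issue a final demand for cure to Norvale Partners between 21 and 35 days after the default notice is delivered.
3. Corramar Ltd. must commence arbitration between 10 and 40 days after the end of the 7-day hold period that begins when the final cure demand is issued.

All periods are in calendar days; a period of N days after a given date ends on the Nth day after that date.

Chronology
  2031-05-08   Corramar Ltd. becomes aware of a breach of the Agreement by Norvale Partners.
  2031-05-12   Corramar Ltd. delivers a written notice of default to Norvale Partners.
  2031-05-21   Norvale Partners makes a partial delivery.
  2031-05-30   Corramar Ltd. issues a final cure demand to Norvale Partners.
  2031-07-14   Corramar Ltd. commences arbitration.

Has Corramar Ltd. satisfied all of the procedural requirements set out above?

No

Step 1 — counting 24 days from 2031-05-08 (when the breach is discovered) gives a deadline of 2031-06-01; 2031-05-12 is within that limit.
Step 2 — 21 and 35 days from 2031-05-12 (when the default notice is delivered) are 2031-06-02 and 2031-06-16 respectively; done 2031-05-30 — 3 days before the window opened.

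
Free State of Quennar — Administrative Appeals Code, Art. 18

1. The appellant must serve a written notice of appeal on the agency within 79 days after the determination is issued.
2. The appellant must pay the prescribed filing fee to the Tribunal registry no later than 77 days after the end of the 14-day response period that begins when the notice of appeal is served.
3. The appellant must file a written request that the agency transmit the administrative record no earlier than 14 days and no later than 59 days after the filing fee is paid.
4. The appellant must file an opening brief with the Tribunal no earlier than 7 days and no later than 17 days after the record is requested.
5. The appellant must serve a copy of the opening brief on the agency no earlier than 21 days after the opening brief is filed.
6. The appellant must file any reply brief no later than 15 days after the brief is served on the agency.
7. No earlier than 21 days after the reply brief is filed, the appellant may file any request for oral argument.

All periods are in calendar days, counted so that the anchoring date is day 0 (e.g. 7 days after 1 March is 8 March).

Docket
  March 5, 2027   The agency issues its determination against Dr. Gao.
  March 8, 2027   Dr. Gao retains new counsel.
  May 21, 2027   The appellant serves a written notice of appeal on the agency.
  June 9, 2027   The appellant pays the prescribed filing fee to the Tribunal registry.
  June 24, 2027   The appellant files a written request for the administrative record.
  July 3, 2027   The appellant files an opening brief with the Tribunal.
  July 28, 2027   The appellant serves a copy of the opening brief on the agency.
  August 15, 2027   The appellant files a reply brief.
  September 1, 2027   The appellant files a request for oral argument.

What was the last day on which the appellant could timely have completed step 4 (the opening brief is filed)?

Step 4 runs from June 24, 2027, when the record is requested. The window is 7–17 days after June 24, 2027; it closes on July 11, 2027.

July 11, 2027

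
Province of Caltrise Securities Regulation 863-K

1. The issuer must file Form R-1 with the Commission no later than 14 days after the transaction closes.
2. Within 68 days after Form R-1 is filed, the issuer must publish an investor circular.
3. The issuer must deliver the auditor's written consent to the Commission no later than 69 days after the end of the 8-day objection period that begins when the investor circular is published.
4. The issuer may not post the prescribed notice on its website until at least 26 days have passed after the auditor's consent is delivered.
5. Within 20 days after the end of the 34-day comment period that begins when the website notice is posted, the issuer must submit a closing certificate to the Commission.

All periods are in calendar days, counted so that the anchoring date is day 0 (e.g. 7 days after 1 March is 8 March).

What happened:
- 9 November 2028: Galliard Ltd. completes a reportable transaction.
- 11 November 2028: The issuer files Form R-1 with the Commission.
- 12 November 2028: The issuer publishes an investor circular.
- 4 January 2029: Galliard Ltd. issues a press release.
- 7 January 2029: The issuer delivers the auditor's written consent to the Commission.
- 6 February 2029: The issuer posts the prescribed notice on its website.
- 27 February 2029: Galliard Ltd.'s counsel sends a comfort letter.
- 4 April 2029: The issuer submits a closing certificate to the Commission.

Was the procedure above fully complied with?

Step 1: 14 days after 9 November 2028 (when the transaction closes) is 23 November 2028; completed 11 November 2028, before the deadline.
Step 2: 68 days after 11 November 2028 (when Form R-1 is filed) is 18 January 2029; 12 November 2028 is within that limit.
Step 3: 69 days after 20 November 2028 (end of the 8-day objection period, which began when the investor circular is published on 12 November 2028) is 28 January 2029; 7 January 2029 is within that limit.
Step 4: the earliest permitted date is 26 days after 7 January 2029 (when the auditor's consent is delivered), i.e. 2 February 2029; 6 February 2029 is on or after that date.
Step 5: 20 days after 12 March 2029 (end of the 34-day comment period, which began when the website notice is posted on 6 February 2029) is 1 April 2029; not done until 4 April 2029, 3 days after the deadline.
Later steps need not be reached.

No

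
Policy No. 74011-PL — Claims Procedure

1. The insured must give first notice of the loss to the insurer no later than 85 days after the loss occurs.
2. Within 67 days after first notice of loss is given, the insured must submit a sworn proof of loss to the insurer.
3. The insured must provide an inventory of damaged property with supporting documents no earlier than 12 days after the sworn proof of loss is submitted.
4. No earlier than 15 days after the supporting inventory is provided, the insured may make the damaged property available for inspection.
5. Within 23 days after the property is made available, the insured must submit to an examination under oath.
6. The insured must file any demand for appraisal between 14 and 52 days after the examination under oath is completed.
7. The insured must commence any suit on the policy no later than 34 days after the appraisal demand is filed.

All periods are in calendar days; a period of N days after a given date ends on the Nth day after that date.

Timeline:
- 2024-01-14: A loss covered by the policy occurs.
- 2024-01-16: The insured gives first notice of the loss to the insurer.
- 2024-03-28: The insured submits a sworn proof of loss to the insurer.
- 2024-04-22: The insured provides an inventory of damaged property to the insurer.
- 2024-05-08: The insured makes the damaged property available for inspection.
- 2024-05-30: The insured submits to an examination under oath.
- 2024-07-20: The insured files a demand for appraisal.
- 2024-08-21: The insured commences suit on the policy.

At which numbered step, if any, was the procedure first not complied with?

Step 2

Step 1: 85 days after 2024-01-14 (when the loss occurs) is 2024-04-08; completed 2024-01-16, before the deadline.
Step 2: 67 days after 2024-01-16 (when first notice of loss is given) is 2024-03-23; 2024-03-28 misses that deadline by 5 days.
The analysis stops there.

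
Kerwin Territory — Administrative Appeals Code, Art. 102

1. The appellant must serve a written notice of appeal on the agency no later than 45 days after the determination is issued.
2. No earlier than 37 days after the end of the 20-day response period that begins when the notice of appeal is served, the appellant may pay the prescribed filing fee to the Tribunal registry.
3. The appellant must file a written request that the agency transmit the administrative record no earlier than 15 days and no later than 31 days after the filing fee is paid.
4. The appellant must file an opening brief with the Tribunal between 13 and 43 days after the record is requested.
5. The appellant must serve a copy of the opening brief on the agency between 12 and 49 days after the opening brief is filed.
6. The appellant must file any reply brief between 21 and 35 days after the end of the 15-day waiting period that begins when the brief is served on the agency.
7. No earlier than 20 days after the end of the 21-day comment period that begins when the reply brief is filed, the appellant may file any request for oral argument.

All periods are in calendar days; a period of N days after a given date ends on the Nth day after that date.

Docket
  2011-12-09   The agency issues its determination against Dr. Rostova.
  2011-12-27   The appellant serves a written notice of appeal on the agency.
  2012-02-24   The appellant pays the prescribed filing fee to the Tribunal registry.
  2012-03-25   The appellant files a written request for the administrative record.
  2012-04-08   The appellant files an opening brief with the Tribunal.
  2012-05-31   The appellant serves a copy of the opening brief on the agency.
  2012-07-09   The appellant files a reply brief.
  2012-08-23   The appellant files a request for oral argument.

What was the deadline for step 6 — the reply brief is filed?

2012-07-20

The brief is served on the agency on 2012-05-31; the 15-day waiting period therefore ends 2012-06-15, and step 6 runs from that date. The window is 21–35 days after 2012-06-15; it closes on 2012-07-20.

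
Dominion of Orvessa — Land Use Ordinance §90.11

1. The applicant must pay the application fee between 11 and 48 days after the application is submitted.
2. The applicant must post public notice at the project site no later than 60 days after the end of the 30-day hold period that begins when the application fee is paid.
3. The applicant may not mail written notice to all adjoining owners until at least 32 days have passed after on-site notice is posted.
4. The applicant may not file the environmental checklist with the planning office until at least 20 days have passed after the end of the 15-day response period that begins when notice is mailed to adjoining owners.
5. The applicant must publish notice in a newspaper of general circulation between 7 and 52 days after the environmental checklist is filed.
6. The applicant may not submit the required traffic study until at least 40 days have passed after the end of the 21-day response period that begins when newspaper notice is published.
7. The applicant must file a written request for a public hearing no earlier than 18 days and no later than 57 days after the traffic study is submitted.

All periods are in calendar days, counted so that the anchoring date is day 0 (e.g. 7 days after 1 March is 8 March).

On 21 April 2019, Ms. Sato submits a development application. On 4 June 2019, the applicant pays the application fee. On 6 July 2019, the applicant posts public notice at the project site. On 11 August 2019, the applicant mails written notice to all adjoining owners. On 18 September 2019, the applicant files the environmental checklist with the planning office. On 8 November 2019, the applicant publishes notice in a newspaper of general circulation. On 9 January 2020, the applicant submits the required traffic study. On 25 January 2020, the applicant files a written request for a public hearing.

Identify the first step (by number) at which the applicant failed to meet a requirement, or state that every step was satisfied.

Step 1: the window is 11–48 days after 21 April 2019 (when the application is submitted), so 2 May 2019 through 8 June 2019; done 4 June 2019, which is between those dates.
Step 2: 60 days after 4 July 2019 (end of the 30-day hold period, which began when the application fee is paid on 4 June 2019) is 2 September 2019; done 6 July 2019 — timely.
Step 3: the earliest permitted date is 32 days after 6 July 2019 (when on-site notice is posted), i.e. 7 August 2019; 11 August 2019 is on or after that date.
Step 4: the earliest permitted date is 20 days after 26 August 2019 (end of the 15-day response period, which began when notice is mailed to adjoining owners on 11 August 2019), i.e. 15 September 2019; done 18 September 2019, after the minimum wait.
Step 5: the window is 7–52 days after 18 September 2019 (when the environmental checklist is filed), so 25 September 2019 through 9 November 2019; done 8 November 2019 — within the window.
Step 6: the earliest permitted date is 40 days after 29 November 2019 (end of the 21-day response period, which began when newspaper notice is published on 8 November 2019), i.e. 8 January 2020; 9 January 2020 is on or after that date.
Step 7: the window is 18–57 days after 9 January 2020 (when the traffic study is submitted), so 27 January 2020 through 6 March 2020; done 25 January 2020 — 2 days before the window opened.
Later steps need not be reached.

Step 7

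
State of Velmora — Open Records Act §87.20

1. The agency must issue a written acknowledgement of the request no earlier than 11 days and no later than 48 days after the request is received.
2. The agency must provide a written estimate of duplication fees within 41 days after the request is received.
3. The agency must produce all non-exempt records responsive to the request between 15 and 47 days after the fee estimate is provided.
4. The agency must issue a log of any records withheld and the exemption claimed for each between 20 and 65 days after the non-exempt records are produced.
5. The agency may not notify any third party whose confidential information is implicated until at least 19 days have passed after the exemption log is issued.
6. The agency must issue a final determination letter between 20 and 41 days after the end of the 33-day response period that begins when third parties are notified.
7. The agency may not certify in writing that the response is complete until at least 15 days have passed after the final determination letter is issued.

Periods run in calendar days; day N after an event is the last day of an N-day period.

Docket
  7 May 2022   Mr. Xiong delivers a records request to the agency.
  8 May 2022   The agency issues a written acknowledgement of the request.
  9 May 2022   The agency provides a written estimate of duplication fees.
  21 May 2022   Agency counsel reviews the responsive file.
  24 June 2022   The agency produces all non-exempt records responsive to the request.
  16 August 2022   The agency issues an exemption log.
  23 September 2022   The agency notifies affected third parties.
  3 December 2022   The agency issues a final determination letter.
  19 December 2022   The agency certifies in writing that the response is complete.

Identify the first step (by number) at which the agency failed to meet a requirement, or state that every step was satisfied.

Step 1

Step 1 — 11 and 48 days from 7 May 2022 (when the request is received) are 18 May 2022 and 24 June 2022 respectively; done 8 May 2022 — 10 days before the window opened.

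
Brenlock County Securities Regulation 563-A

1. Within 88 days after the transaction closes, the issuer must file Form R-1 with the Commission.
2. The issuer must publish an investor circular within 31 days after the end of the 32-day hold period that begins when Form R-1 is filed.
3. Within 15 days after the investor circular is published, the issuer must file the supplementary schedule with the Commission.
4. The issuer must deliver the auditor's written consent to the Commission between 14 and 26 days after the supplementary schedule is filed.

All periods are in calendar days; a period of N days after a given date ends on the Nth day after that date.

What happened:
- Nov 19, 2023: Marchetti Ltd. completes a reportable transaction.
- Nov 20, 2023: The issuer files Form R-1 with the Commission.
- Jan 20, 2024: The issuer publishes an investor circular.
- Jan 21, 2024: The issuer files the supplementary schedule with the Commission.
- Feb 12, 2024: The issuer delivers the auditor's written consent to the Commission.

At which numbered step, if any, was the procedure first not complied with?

Step 1: 88 days after Nov 19, 2023 (when the transaction closes) is Feb 15, 2024; done Nov 20, 2023 — timely.
Step 2: 31 days after Dec 22, 2023 (end of the 32-day hold period, which began when Form R-1 is filed on Nov 20, 2023) is Jan 22, 2024; done Jan 20, 2024 — timely.
Step 3: 15 days after Jan 20, 2024 (when the investor circular is published) is Feb 4, 2024; completed Jan 21, 2024, before the deadline.
Step 4: the window is 14–26 days after Jan 21, 2024 (when the supplementary schedule is filed), so Feb 4, 2024 through Feb 16, 2024; done Feb 12, 2024 — within the window.

None — every step was satisfied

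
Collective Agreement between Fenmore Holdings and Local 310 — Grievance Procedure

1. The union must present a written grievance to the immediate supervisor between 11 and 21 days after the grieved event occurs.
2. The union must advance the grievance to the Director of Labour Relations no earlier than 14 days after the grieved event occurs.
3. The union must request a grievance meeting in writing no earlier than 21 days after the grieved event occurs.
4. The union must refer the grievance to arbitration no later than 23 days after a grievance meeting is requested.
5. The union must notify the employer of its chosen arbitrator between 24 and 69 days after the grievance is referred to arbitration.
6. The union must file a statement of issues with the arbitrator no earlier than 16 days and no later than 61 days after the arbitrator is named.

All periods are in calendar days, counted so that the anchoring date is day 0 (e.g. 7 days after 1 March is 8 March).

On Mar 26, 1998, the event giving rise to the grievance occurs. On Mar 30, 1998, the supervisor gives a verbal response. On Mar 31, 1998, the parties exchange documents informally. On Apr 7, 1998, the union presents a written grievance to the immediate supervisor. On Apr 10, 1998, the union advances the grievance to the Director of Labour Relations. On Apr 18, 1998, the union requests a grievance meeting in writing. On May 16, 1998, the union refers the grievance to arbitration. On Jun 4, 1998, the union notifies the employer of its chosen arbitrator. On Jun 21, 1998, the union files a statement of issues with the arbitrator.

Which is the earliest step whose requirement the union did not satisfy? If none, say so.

Step 4

Step 1 — 11 and 21 days from Mar 26, 1998 (when the grieved event occurs) are Apr 6, 1998 and Apr 16, 1998 respectively; done Apr 7, 1998, which is between those dates.
Step 2 — must wait 14 days from Mar 26, 1998 (when the grieved event occurs), so not before Apr 9, 1998; Apr 10, 1998 is on or after that date.
Step 3 — must wait 21 days from Mar 26, 1998 (when the grieved event occurs), so not before Apr 16, 1998; done Apr 18, 1998, after the minimum wait.
Step 4 — counting 23 days from Apr 18, 1998 (when a grievance meeting is requested) gives a deadline of May 11, 1998; done May 16, 1998 — 5 days late.
The procedure was therefore not followed at step 4.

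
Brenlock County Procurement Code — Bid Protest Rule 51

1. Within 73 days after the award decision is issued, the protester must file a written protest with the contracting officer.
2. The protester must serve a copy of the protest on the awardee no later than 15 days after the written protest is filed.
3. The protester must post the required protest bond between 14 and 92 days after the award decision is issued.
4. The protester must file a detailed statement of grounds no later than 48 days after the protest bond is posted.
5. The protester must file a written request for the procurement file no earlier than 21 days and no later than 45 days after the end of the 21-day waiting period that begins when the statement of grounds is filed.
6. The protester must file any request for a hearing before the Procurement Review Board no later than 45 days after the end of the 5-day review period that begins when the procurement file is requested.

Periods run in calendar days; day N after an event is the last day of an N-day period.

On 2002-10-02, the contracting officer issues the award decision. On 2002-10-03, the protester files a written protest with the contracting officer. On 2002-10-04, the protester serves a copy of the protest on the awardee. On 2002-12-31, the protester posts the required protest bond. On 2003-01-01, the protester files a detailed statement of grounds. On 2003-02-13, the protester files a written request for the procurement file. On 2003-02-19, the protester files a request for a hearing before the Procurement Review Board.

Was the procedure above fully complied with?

Yes

(1) due by 2002-10-02 + 73 days = 2002-12-14; 2002-10-03 is within that limit.
(2) due by 2002-10-03 + 15 days = 2002-10-18; completed 2002-10-04, before the deadline.
(3) the permitted window runs from 2002-10-02 + 14 = 2002-10-16 to 2002-10-02 + 92 = 2003-01-02; done 2002-12-31, which is between those dates.
(4) due by 2002-12-31 + 48 days = 2003-02-17; completed 2003-01-01, before the deadline.
(5) the permitted window runs from 2003-01-22 + 21 = 2003-02-12 to 2003-01-22 + 45 = 2003-03-08; 2003-02-13 falls inside that range.
(6) due by 2003-02-18 + 45 days = 2003-04-04; done 2003-02-19 — timely.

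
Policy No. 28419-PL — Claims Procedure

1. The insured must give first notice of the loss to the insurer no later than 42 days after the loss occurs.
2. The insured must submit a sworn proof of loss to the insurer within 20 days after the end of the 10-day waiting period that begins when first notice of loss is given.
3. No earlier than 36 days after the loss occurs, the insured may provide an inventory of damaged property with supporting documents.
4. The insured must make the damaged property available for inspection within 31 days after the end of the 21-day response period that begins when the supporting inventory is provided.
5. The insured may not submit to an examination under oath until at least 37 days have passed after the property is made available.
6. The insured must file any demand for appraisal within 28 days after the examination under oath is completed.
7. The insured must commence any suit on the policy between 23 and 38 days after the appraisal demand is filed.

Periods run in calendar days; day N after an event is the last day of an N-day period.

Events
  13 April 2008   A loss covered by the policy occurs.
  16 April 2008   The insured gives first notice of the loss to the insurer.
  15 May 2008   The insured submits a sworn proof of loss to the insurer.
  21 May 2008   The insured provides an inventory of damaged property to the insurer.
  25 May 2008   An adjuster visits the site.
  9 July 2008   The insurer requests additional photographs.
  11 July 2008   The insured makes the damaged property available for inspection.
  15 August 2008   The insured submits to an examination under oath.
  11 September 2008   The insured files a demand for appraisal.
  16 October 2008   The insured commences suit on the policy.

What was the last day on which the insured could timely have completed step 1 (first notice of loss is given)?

25 May 2008

Step 1 runs from 13 April 2008, when the loss occurs. 42 days after 13 April 2008 is 25 May 2008.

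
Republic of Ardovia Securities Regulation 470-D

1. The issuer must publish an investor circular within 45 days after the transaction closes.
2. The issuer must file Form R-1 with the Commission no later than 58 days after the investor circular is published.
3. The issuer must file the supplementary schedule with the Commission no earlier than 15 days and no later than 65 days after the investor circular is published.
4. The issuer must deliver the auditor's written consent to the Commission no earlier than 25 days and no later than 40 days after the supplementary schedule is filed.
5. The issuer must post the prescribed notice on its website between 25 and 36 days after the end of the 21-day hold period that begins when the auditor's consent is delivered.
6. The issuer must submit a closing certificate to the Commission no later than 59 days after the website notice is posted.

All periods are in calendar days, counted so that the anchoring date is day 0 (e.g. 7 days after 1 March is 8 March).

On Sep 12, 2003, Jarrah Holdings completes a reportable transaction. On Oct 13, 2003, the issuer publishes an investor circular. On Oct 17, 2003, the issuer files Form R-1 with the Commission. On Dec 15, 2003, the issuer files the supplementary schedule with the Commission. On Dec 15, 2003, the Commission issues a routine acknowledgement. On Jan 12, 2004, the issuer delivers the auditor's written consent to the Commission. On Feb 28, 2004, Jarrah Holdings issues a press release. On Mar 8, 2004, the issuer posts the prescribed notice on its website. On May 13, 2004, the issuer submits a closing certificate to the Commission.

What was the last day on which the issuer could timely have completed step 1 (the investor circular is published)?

Step 1 runs from Sep 12, 2003, when the transaction closes. 45 days after Sep 12, 2003 is Oct 27, 2003.

Oct 27, 2003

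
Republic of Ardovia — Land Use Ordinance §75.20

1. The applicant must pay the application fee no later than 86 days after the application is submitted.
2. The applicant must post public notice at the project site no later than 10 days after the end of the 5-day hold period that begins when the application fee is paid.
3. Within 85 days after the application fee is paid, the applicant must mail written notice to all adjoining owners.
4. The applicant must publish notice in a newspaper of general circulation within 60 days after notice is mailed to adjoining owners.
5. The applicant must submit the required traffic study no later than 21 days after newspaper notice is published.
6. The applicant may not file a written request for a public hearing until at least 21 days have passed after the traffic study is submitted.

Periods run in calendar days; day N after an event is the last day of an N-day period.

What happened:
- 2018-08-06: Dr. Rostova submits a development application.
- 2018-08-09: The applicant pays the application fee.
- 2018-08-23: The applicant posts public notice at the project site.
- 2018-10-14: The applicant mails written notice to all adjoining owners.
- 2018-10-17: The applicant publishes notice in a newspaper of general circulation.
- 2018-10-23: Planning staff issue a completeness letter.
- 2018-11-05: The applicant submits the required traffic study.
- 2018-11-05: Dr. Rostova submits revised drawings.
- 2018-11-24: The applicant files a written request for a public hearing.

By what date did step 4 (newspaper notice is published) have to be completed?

2018-12-13

Step 4 runs from 2018-10-14, when notice is mailed to adjoining owners. 60 days after 2018-10-14 is 2018-12-13.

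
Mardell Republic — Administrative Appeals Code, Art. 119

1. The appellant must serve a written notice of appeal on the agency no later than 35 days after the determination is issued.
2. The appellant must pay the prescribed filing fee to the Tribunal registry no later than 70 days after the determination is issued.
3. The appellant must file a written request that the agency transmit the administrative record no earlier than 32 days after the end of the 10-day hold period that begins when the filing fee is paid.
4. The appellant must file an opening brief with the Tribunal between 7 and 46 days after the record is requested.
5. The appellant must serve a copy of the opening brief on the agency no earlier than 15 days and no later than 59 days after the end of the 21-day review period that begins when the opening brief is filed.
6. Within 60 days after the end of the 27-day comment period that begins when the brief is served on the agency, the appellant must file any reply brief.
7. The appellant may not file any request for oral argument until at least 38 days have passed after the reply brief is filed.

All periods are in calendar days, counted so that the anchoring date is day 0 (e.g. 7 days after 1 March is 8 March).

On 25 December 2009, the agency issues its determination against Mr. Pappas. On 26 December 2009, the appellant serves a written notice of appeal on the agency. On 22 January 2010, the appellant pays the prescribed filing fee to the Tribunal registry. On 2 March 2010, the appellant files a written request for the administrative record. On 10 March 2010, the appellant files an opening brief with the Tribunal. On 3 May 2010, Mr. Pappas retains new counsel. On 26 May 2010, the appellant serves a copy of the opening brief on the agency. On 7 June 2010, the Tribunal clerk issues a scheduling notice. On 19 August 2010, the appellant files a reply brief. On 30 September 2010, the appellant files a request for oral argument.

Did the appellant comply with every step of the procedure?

(1) due by 25 December 2009 + 35 days = 29 January 2010; completed 26 December 2009, before the deadline.
(2) due by 25 December 2009 + 70 days = 5 March 2010; done 22 January 2010 — timely.
(3) permitted from 1 February 2010 + 32 days = 5 March 2010 onward; acted on 2 March 2010, 3 days prematurely.
That is the first point of non-compliance.

No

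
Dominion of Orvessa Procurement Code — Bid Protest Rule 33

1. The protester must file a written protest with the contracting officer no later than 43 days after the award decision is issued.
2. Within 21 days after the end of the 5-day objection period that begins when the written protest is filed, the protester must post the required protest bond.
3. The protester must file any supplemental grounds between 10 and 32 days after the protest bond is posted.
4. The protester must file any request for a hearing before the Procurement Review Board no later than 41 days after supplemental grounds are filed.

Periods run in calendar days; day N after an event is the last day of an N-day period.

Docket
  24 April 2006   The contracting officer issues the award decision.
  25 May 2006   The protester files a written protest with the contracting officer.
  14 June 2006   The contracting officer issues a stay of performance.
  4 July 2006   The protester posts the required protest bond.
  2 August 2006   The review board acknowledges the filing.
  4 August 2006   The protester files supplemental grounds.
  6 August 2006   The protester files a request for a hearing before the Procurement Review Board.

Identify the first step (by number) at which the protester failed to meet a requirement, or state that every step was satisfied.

Step 2

Step 1: 43 days after 24 April 2006 (when the award decision is issued) is 6 June 2006; done 25 May 2006 — timely.
Step 2: 21 days after 30 May 2006 (end of the 5-day objection period, which began when the written protest is filed on 25 May 2006) is 20 June 2006; 4 July 2006 misses that deadline by 14 days.
The procedure was therefore not followed at step 2.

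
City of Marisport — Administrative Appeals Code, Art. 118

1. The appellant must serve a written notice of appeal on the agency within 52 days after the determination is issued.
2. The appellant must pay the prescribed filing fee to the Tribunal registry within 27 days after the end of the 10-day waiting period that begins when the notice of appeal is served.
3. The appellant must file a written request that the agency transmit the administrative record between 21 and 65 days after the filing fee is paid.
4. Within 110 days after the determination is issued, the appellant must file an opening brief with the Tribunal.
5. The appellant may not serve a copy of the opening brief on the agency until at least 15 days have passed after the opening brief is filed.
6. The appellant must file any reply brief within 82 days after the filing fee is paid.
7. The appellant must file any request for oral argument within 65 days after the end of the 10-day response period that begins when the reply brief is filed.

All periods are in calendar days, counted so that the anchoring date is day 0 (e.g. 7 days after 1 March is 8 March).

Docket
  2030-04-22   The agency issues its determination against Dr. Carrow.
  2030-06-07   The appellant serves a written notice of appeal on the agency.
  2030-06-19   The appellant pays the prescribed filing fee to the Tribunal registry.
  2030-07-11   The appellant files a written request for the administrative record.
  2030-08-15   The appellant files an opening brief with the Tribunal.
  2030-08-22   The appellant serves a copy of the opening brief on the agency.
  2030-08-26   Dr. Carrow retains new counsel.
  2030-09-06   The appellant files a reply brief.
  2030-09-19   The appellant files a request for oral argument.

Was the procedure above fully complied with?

(1) due by 2030-04-22 + 52 days = 2030-06-13; completed 2030-06-07, before the deadline.
(2) due by 2030-06-17 + 27 days = 2030-07-14; 2030-06-19 is within that limit.
(3) the permitted window runs from 2030-06-19 + 21 = 2030-07-10 to 2030-06-19 + 65 = 2030-08-23; done 2030-07-11 — within the window.
(4) due by 2030-04-22 + 110 days = 2030-08-10; not done until 2030-08-15, 5 days after the deadline.
The procedure was therefore not followed at step 4.

No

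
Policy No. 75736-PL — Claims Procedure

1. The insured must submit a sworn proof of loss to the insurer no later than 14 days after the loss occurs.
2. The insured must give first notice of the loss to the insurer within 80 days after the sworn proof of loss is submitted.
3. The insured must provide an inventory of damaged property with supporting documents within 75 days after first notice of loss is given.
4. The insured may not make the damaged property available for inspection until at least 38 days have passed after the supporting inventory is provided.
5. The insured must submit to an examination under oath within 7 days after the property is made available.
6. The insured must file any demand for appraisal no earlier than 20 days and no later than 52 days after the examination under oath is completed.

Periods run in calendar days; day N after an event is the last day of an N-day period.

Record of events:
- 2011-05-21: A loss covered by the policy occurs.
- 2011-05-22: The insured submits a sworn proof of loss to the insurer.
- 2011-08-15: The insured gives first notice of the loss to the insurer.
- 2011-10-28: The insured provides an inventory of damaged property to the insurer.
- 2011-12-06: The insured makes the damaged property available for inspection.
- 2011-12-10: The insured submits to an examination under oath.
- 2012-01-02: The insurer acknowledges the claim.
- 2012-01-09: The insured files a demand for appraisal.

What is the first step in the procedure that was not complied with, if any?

(1) due by 2011-05-21 + 14 days = 2011-06-04; completed 2011-05-22, before the deadline.
(2) due by 2011-05-22 + 80 days = 2011-08-10; 2011-08-15 misses that deadline by 5 days.
That is the first point of non-compliance.

Step 2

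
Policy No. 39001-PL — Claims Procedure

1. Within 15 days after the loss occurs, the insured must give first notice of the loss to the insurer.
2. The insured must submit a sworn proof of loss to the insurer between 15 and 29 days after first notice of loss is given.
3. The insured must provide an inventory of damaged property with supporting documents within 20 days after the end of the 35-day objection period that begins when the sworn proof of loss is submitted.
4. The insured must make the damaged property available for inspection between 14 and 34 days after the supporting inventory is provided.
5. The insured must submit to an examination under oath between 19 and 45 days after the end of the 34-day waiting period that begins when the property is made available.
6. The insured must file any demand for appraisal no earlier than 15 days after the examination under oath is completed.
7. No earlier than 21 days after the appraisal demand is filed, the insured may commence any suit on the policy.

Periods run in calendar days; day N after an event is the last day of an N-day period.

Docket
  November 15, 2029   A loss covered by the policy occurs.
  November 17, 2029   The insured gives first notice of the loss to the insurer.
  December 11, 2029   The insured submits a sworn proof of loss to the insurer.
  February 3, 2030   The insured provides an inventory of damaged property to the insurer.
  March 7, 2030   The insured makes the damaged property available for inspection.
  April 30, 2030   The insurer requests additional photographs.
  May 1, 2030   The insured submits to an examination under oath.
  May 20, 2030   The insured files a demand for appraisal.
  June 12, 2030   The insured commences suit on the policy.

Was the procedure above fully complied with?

Step 1: 15 days after November 15, 2029 (when the loss occurs) is November 30, 2029; November 17, 2029 is within that limit.
Step 2: the window is 15–29 days after November 17, 2029 (when first notice of loss is given), so December 2, 2029 through December 16, 2029; done December 11, 2029 — within the window.
Step 3: 20 days after January 15, 2030 (end of the 35-day objection period, which began when the sworn proof of loss is submitted on December 11, 2029) is February 4, 2030; February 3, 2030 is within that limit.
Step 4: the window is 14–34 days after February 3, 2030 (when the supporting inventory is provided), so February 17, 2030 through March 9, 2030; March 7, 2030 falls inside that range.
Step 5: the window is 19–45 days after April 10, 2030 (end of the 34-day waiting period, which began when the property is made available on March 7, 2030), so April 29, 2030 through May 25, 2030; done May 1, 2030 — within the window.
Step 6: the earliest permitted date is 15 days after May 1, 2030 (when the examination under oath is completed), i.e. May 16, 2030; done May 20, 2030, after the minimum wait.
Step 7: the earliest permitted date is 21 days after May 20, 2030 (when the appraisal demand is filed), i.e. June 10, 2030; done June 12, 2030 — permitted.

Yes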